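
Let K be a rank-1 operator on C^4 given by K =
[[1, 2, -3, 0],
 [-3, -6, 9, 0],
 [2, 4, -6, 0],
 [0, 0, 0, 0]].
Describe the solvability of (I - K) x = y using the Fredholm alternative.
(I - K) is invertible (det(I - K) = 12 ≠ 0), so for every y in C^4 the equation (I - K) x = y has a unique solution.

K has rank 1, so it is an outer product K = u v^T: every row of K is a multiple of one row vector. Reading off the entries, u = (1, -3, 2, 0) and v = (1, 2, -3, 0) (row i of K equals u_i·v^T). A rank-one matrix u v^T satisfies K u = u (v·u) and kills the (3)-dimensional subspace v^⊥, so its characteristic polynomial is lambda^3 (lambda - v·u) with v·u = tr K = -11. Hence the eigenvalues of I - K are 1 (multiplicity 3) and 1 - (-11) = 12, so det(I - K) = 12. (Direct check: I - K =
[[0, -2, 3, 0],
 [3, 7, -9, 0],
 [-2, -4, 7, 0],
 [0, 0, 0, 1]]
has determinant 12.) The finite-dimensional Fredholm alternative says: either (I - K) is invertible, or ker(I - K) ≠ {0} and then range(I - K) = ker((I - K)^*)^⊥, with dim ker(I - K) = dim ker((I - K)^*). Since det(I - K) ≠ 0, 1 is not an eigenvalue of K and ker(I - K) = {0}, so we are in the first case: for every y there is a unique x = (I - K)^(-1) y. Explicitly, by the Sherman–Morrison formula, (I - u v^T)^(-1) = I + u v^T/(1 - v·u), i.e. (I - K)^(-1) = I + K/(12).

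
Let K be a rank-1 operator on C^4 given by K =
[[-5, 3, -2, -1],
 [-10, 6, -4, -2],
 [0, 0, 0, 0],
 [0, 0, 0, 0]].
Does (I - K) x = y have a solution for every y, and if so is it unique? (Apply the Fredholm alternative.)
(I - K) is singular (det(I - K) = 0, i.e. 1 ∈ sigma(K)). (I - K) x = y is solvable iff y ⊥ ker((I - K)^*) = span{(-5, 3, -2, -1)}, i.e. iff -5y_1 + 3y_2 - 2y_3 - y_4 = 0. When solvable, the solutions are x = y + c·(1, 2, 0, 0), c arbitrary (ker(I - K) = span{(1, 2, 0, 0)}, dimension 1).

K has rank 1, so it is an outer product K = u v^T: every row of K is a multiple of one row vector. Reading off the entries, u = (1, 2, 0, 0) and v = (-5, 3, -2, -1) (row i of K equals u_i·v^T). A rank-one matrix u v^T satisfies K u = u (v·u) and kills the (3)-dimensional subspace v^⊥, so its characteristic polynomial is lambda^3 (lambda - v·u) with v·u = tr K = 1. Hence the eigenvalues of I - K are 1 (multiplicity 3) and 1 - (1) = 0, so det(I - K) = 0. (Direct check: I - K =
[[6, -3, 2, 1],
 [10, -5, 4, 2],
 [0, 0, 1, 0],
 [0, 0, 0, 1]]
has determinant 0.) So 1 is an eigenvalue of K and (I - K) is not invertible. The finite-dimensional Fredholm alternative says: either (I - K) is invertible, or ker(I - K) ≠ {0} and then range(I - K) = ker((I - K)^*)^⊥, with dim ker(I - K) = dim ker((I - K)^*). We are in the second case, so we need both kernels. Kernel of I - K: (I - K) u = u - u (v·u) = u - u = 0, so ker(I - K) = span{u} = span{(1, 2, 0, 0)} (it is exactly 1-dimensional because rank(I - K) = 3). Kernel of the adjoint: K is real, so (I - K)^* = I - K^T = I - v u^T, and (I - v u^T) v = v - v (u·v) = 0; hence ker((I - K)^*) = span{v} = span{(-5, 3, -2, -1)}. Therefore (I - K) x = y is solvable iff <y, v> = 0, i.e. iff -5y_1 + 3y_2 - 2y_3 - y_4 = 0. When this holds, K y = u (v·y) = 0, so (I - K) y = y and x = y is a particular solution; the full solution set is the line x = y + c·u = y + c·(1, 2, 0, 0), c ∈ C.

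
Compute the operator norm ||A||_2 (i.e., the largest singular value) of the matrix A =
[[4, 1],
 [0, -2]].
||A||_2 = sqrt((21 + sqrt(185))/2) ≈ 4.1594 (= sqrt(largest eigenvalue of A^T A))

||A||_2 = sigma_max(A) = sqrt(lambda_max(A^T A)). Form the symmetric matrix M = A^T A =
[[16, 4],
 [4, 5]].
Its characteristic polynomial (trace, determinant of M give the coefficients) is
  p(λ) = det(λ I - M) = λ^2 - 21λ + 64.
For λ^2 - 21λ + 64 the discriminant is 185. It is nonnegative but not a perfect square, so the roots are real and irrational: λ = (21 ± sqrt(185))/2 ≈ 17.3007, 3.6993.
So the eigenvalues of A^T A are ≈ 3.6993, 17.3007 (all ≥ 0, as they must be for A^T A). The largest is λ_max = (21 + sqrt(185))/2 ≈ 17.3007, hence ||A||_2 = sqrt(λ_max) = sqrt((21 + sqrt(185))/2) ≈ 4.1594.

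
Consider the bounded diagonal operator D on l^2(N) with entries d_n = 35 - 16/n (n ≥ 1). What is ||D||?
||D|| = 35

For a diagonal operator on l^2 with entries d_n, ||D|| = sup_n |d_n|. Here d_1 = 19, d_2 = 27, ..., and d_n = 35 - 16/n increases monotonically toward 35. All terms lie in [19, 35), so |d_n| = d_n and the supremum is the limit 35, which is not attained by any individual d_n. Hence ||D|| = 35.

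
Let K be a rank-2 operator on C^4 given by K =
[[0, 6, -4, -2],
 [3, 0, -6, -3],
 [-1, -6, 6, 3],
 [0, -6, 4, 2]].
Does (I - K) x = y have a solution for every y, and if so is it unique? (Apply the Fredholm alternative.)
(I - K) is invertible (det(I - K) = -83 ≠ 0), so for every y in C^4 the equation (I - K) x = y has a unique solution.

K has rank 2 and factors as K = U V^T = u1 v1^T + u2 v2^T with u1 = (-2, -3, 3, 2), v1 = (-1, 0, 2, 1), u2 = (2, 0, -2, -2), v2 = (-1, 3, 0, 0) (multiplying out reproduces the displayed K). The nonzero eigenvalues of U V^T coincide with those of the 2 x 2 matrix G = V^T U = [[v1·u1, v1·u2], [v2·u1, v2·u2]] = [[10, -8], [-7, -2]], and by the Sylvester determinant identity det(I_4 - U V^T) = det(I_2 - V^T U) = det([[-9, 8], [7, 3]]) = (-9)(3) - (8)(7) = -83. (Direct check: I - K =
[[1, -6, 4, 2],
 [-3, 1, 6, 3],
 [1, 6, -5, -3],
 [0, 6, -4, -1]]
has determinant -83.) The finite-dimensional Fredholm alternative says: either (I - K) is invertible, or ker(I - K) ≠ {0} and then range(I - K) = ker((I - K)^*)^⊥, with dim ker(I - K) = dim ker((I - K)^*). Since det(I - K) ≠ 0, 1 is not an eigenvalue of K and ker(I - K) = {0}, so we are in the first case: for every y there is a unique x = (I - K)^(-1) y. (Explicitly, by the Woodbury identity, (I - U V^T)^(-1) = I + U (I_2 - G)^(-1) V^T.)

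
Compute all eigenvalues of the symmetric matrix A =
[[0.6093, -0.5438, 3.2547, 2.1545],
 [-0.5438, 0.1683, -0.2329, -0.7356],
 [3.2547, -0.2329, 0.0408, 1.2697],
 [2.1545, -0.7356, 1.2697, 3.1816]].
sigma(A) ≈ {-3, 0, 1, 6}

A is real symmetric, so its spectrum consists of real eigenvalues. Expanding the characteristic polynomial of the displayed matrix gives
  det(λ I - A) = p(λ) = λ^4 + (-4)λ^3 + (-15)λ^2 + (17.9988)λ + (0).
Solving p(λ) = 0 yields eigenvalues ≈ -3, 0, 1, 6. (A is shown rounded to 4 decimals, so these recover the underlying integer eigenvalues to within that precision.)
Verification: the trace of A = 4 equals the sum of eigenvalues 4, and det(A) ≈ 0.0010 matches the eigenvalue product 0.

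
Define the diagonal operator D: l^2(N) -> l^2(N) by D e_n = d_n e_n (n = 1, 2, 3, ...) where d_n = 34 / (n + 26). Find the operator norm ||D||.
||D|| = 34/27 (attained at n = 1)

For D diagonal, ||D|| = sup_n |d_n| = sup_n 34/(n + 26). This is positive and strictly decreasing in n, so the supremum is attained at n = 1: d_1 = 34/(1 + 26) = 34/27. Hence ||D|| = 34/27.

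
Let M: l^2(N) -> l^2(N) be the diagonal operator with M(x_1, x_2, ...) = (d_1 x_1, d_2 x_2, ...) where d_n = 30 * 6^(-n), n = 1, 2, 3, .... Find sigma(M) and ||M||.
sigma(M) = {30 * 6^(-n) : n ≥ 1} ∪ {0}; ||M|| = 5

A bounded diagonal operator on l^2 with diagonal entries d_n has spectrum equal to the closure of {d_n : n ≥ 1}: every d_n is an eigenvalue (with eigenvector e_n), so {d_n} ⊂ sigma(M); the spectrum is closed, so its closure is too; and for lambda not in the closure, (M - lambda I) has bounded inverse (the diagonal entries 1/(d_n - lambda) are bounded). For our sequence d_n = 30 * 6^(-n), n = 1, 2, 3, ...:
  - {d_n} = {30 * 6^(-n) : n ≥ 1}; the only limit point is 0
  - closure = {30 * 6^(-n) : n ≥ 1} ∪ {0}
For the norm: a diagonal operator has ||M|| = sup_n |d_n|. Here d_n = 30 * 6^(-n) is positive and decreasing, so sup_n |d_n| = d_1 = 30/6 = 5. So ||M|| = 5.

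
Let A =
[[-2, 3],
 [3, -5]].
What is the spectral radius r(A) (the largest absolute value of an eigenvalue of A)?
r(A) = (7 + sqrt(45))/2 ≈ 6.8541

The eigenvalues of A are the roots of its characteristic polynomial. With M = A (coefficients from the trace and determinant):
  p(λ) = det(λ I - M) = λ^2 + 7λ + 1.
For λ^2 + 7λ + 1 the discriminant is 45. It is nonnegative but not a perfect square, so the roots are real and irrational: λ = (-7 ± sqrt(45))/2 ≈ -0.1459, -6.8541.
Thus the eigenvalues (to 4 decimals) are -0.1459 (modulus 0.1459); -6.8541 (modulus 6.8541). The spectral radius is the largest modulus: r(A) = (7 + sqrt(45))/2 ≈ 6.8541. (Cross-check: r(A) ≤ ||A||_2 ≈ 6.8541; equality holds whenever A is normal, though it can also hold for some non-normal A.)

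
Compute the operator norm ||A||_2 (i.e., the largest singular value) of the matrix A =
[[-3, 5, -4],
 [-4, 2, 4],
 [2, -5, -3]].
||A||_2 ≈ 8.8648 (= sqrt(largest eigenvalue of A^T A))

||A||_2 = sigma_max(A) = sqrt(lambda_max(A^T A)). Form the symmetric matrix M = A^T A =
[[29, -33, -10],
 [-33, 54, 3],
 [-10, 3, 41]].
Its characteristic polynomial (trace, sum of principal 2x2 minors, determinant of M give the coefficients) is
  p(λ) = det(λ I - M) = λ^3 - 124λ^2 + 3771λ - 15876.
No integer candidate from the rational root theorem (±divisors of 15876) is a root, so the roots are irrational. The cubic discriminant is Δ = 9895098996 > 0, so there are three distinct real roots. p(4) = -2712 and p(5) = 4 have opposite signs, so a root lies in (4, 5); Newton's method refines it to λ ≈ 4.9985. p(40) = 564 and p(41) = -788 have opposite signs, so a root lies in (40, 41); Newton's method refines it to λ ≈ 40.4176. p(78) = -1602 and p(79) = 1188 have opposite signs, so a root lies in (78, 79); Newton's method refines it to λ ≈ 78.5839. Check (Vieta): the three roots sum to 124, matching tr M = 124.
So the eigenvalues of A^T A are ≈ 4.9985, 40.4176, 78.5839 (all ≥ 0, as they must be for A^T A). The largest is λ_max ≈ 78.5839, hence ||A||_2 = sqrt(λ_max) ≈ 8.8648.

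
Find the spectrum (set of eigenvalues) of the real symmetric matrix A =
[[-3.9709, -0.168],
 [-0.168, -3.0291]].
sigma(A) ≈ {-4, -3}

A is real symmetric, so its spectrum consists of real eigenvalues. Expanding the characteristic polynomial of the displayed matrix gives
  det(λ I - A) = p(λ) = λ^2 + (7)λ + (12).
Solving p(λ) = 0 yields eigenvalues ≈ -4, -3. (A is shown rounded to 4 decimals, so these recover the underlying integer eigenvalues to within that precision.)
Verification: the trace of A = -7 equals the sum of eigenvalues -7, and det(A) ≈ 12.0000 matches the eigenvalue product 12.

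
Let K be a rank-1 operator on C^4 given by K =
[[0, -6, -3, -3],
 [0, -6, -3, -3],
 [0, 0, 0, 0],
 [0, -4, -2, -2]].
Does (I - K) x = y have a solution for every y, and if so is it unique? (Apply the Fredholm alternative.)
(I - K) is invertible (det(I - K) = 9 ≠ 0), so for every y in C^4 the equation (I - K) x = y has a unique solution.

K has rank 1, so it is an outer product K = u v^T: every row of K is a multiple of one row vector. Reading off the entries, u = (3, 3, 0, 2) and v = (0, -2, -1, -1) (row i of K equals u_i·v^T). A rank-one matrix u v^T satisfies K u = u (v·u) and kills the (3)-dimensional subspace v^⊥, so its characteristic polynomial is lambda^3 (lambda - v·u) with v·u = tr K = -8. Hence the eigenvalues of I - K are 1 (multiplicity 3) and 1 - (-8) = 9, so det(I - K) = 9. (Direct check: I - K =
[[1, 6, 3, 3],
 [0, 7, 3, 3],
 [0, 0, 1, 0],
 [0, 4, 2, 3]]
has determinant 9.) The finite-dimensional Fredholm alternative says: either (I - K) is invertible, or ker(I - K) ≠ {0} and then range(I - K) = ker((I - K)^*)^⊥, with dim ker(I - K) = dim ker((I - K)^*). Since det(I - K) ≠ 0, 1 is not an eigenvalue of K and ker(I - K) = {0}, so we are in the first case: for every y there is a unique x = (I - K)^(-1) y. Explicitly, by the Sherman–Morrison formula, (I - u v^T)^(-1) = I + u v^T/(1 - v·u), i.e. (I - K)^(-1) = I + K/(9).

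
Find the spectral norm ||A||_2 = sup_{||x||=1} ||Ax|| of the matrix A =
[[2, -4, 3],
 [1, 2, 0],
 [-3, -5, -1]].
||A||_2 ≈ 6.9269 (= sqrt(largest eigenvalue of A^T A))

||A||_2 = sigma_max(A) = sqrt(lambda_max(A^T A)). Form the symmetric matrix M = A^T A =
[[14, 9, 9],
 [9, 45, -7],
 [9, -7, 10]].
Its characteristic polynomial (trace, sum of principal 2x2 minors, determinant of M give the coefficients) is
  p(λ) = det(λ I - M) = λ^3 - 69λ^2 + 1009λ - 25.
No integer candidate from the rational root theorem (±divisors of 25) is a root, so the roots are irrational. The cubic discriminant is Δ = 736570400 > 0, so there are three distinct real roots. p(0) = -25 and p(1) = 916 have opposite signs, so a root lies in (0, 1); Newton's method refines it to λ ≈ 0.0248. p(20) = 555 and p(21) = -4 have opposite signs, so a root lies in (20, 21); Newton's method refines it to λ ≈ 20.9929. p(47) = -1200 and p(48) = 23 have opposite signs, so a root lies in (47, 48); Newton's method refines it to λ ≈ 47.9822. Check (Vieta): the three roots sum to 69, matching tr M = 69.
So the eigenvalues of A^T A are ≈ 0.0248, 20.9929, 47.9822 (all ≥ 0, as they must be for A^T A). The largest is λ_max ≈ 47.9822, hence ||A||_2 = sqrt(λ_max) ≈ 6.9269.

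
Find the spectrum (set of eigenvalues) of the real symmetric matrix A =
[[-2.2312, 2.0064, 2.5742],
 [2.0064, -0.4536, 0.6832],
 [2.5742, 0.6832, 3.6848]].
sigma(A) ≈ {-4, 0, 5}

A is real symmetric, so its spectrum consists of real eigenvalues. Expanding the characteristic polynomial of the displayed matrix gives
  det(λ I - A) = p(λ) = λ^3 + (-1)λ^2 + (-20)λ + (0).
Solving p(λ) = 0 yields eigenvalues ≈ -4, 0, 5. (A is shown rounded to 4 decimals, so these recover the underlying integer eigenvalues to within that precision.)
Verification: the trace of A = 1 equals the sum of eigenvalues 1, and det(A) ≈ 0.0001 matches the eigenvalue product 0.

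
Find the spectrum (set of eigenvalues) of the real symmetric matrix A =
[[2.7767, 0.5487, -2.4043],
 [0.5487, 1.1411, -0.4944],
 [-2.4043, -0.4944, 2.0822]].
sigma(A) ≈ {0, 1, 5}

A is real symmetric, so its spectrum consists of real eigenvalues. Expanding the characteristic polynomial of the displayed matrix gives
  det(λ I - A) = p(λ) = λ^3 + (-6)λ^2 + (5)λ + (0).
Solving p(λ) = 0 yields eigenvalues ≈ 0, 1, 5. (A is shown rounded to 4 decimals, so these recover the underlying integer eigenvalues to within that precision.)
Verification: the trace of A = 6 equals the sum of eigenvalues 6, and det(A) ≈ -0.0000 matches the eigenvalue product 0.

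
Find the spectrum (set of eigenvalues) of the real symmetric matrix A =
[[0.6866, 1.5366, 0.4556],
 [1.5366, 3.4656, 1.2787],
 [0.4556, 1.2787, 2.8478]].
sigma(A) ≈ {0, 2, 5}

A is real symmetric, so its spectrum consists of real eigenvalues. Expanding the characteristic polynomial of the displayed matrix gives
  det(λ I - A) = p(λ) = λ^3 + (-7)λ^2 + (10)λ + (0).
Solving p(λ) = 0 yields eigenvalues ≈ 0, 2, 5. (A is shown rounded to 4 decimals, so these recover the underlying integer eigenvalues to within that precision.)
Verification: the trace of A = 7 equals the sum of eigenvalues 7, and det(A) ≈ 0.0006 matches the eigenvalue product 0.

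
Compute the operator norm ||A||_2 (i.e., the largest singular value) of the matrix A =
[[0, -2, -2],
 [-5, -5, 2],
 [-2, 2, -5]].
||A||_2 ≈ 7.631 (= sqrt(largest eigenvalue of A^T A))

||A||_2 = sigma_max(A) = sqrt(lambda_max(A^T A)). Form the symmetric matrix M = A^T A =
[[29, 21, 0],
 [21, 33, -16],
 [0, -16, 33]].
Its characteristic polynomial (trace, sum of principal 2x2 minors, determinant of M give the coefficients) is
  p(λ) = det(λ I - M) = λ^3 - 95λ^2 + 2306λ - 9604.
No integer candidate from the rational root theorem (±divisors of 9604) is a root, so the roots are irrational. The cubic discriminant is Δ = 1385547444 > 0, so there are three distinct real roots. p(5) = -324 and p(6) = 1028 have opposite signs, so a root lies in (5, 6); Newton's method refines it to λ ≈ 5.2293. p(31) = 378 and p(32) = -324 have opposite signs, so a root lies in (31, 32); Newton's method refines it to λ ≈ 31.5386. p(58) = -324 and p(59) = 1134 have opposite signs, so a root lies in (58, 59); Newton's method refines it to λ ≈ 58.232. Check (Vieta): the three roots sum to 95, matching tr M = 95.
So the eigenvalues of A^T A are ≈ 5.2293, 31.5386, 58.232 (all ≥ 0, as they must be for A^T A). The largest is λ_max ≈ 58.232, hence ||A||_2 = sqrt(λ_max) ≈ 7.631.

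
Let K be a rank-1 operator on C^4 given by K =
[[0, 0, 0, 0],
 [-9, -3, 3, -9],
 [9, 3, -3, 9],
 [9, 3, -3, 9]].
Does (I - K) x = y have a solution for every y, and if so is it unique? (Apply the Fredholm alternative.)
(I - K) is invertible (det(I - K) = -2 ≠ 0), so for every y in C^4 the equation (I - K) x = y has a unique solution.

K has rank 1, so it is an outer product K = u v^T: every row of K is a multiple of one row vector. Reading off the entries, u = (0, 3, -3, -3) and v = (-3, -1, 1, -3) (row i of K equals u_i·v^T). A rank-one matrix u v^T satisfies K u = u (v·u) and kills the (3)-dimensional subspace v^⊥, so its characteristic polynomial is lambda^3 (lambda - v·u) with v·u = tr K = 3. Hence the eigenvalues of I - K are 1 (multiplicity 3) and 1 - (3) = -2, so det(I - K) = -2. (Direct check: I - K =
[[1, 0, 0, 0],
 [9, 4, -3, 9],
 [-9, -3, 4, -9],
 [-9, -3, 3, -8]]
has determinant -2.) The finite-dimensional Fredholm alternative says: either (I - K) is invertible, or ker(I - K) ≠ {0} and then range(I - K) = ker((I - K)^*)^⊥, with dim ker(I - K) = dim ker((I - K)^*). Since det(I - K) ≠ 0, 1 is not an eigenvalue of K and ker(I - K) = {0}, so we are in the first case: for every y there is a unique x = (I - K)^(-1) y. Explicitly, by the Sherman–Morrison formula, (I - u v^T)^(-1) = I + u v^T/(1 - v·u), i.e. (I - K)^(-1) = I + K/(-2).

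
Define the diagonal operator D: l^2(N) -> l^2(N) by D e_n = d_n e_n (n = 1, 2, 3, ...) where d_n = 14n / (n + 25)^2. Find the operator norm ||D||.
||D|| = 7/50 (attained at n = 25)

For D diagonal, ||D|| = sup_n |d_n|. Treat f(x) = 14x / (x + 25)^2 for real x > 0. By the quotient rule, f'(x) = 14(25 - x)/(x + 25)^3, which is positive for x < 25 and negative for x > 25. So f has a unique maximum at x = 25, and since 25 is a positive integer, the supremum over n ≥ 1 is attained at n = 25: d_25 = 14·25/(25 + 25)^2 = 14·25/2500 = 7/50. Hence ||D|| = 7/50.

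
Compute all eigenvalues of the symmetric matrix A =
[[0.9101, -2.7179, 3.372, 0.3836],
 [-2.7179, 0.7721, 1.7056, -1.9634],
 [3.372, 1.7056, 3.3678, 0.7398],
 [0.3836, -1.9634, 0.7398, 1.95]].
sigma(A) ≈ {-4, 1, 4, 6}

A is real symmetric, so its spectrum consists of real eigenvalues. Expanding the characteristic polynomial of the displayed matrix gives
  det(λ I - A) = p(λ) = λ^4 + (-7)λ^3 + (-10)λ^2 + (112)λ + (-95.9947).
Solving p(λ) = 0 yields eigenvalues ≈ -4, 1, 4, 6. (A is shown rounded to 4 decimals, so these recover the underlying integer eigenvalues to within that precision.)
Verification: the trace of A = 7 equals the sum of eigenvalues 7, and det(A) ≈ -95.9947 matches the eigenvalue product -96.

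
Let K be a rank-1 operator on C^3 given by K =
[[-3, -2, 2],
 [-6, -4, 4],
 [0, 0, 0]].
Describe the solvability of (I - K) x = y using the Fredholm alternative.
(I - K) is invertible (det(I - K) = 8 ≠ 0), so for every y in C^3 the equation (I - K) x = y has a unique solution.

K has rank 1, so it is an outer product K = u v^T: every row of K is a multiple of one row vector. Reading off the entries, u = (1, 2, 0) and v = (-3, -2, 2) (row i of K equals u_i·v^T). A rank-one matrix u v^T satisfies K u = u (v·u) and kills the (2)-dimensional subspace v^⊥, so its characteristic polynomial is lambda^2 (lambda - v·u) with v·u = tr K = -7. Hence the eigenvalues of I - K are 1 (multiplicity 2) and 1 - (-7) = 8, so det(I - K) = 8. (Direct check: I - K =
[[4, 2, -2],
 [6, 5, -4],
 [0, 0, 1]]
has determinant 8.) The finite-dimensional Fredholm alternative says: either (I - K) is invertible, or ker(I - K) ≠ {0} and then range(I - K) = ker((I - K)^*)^⊥, with dim ker(I - K) = dim ker((I - K)^*). Since det(I - K) ≠ 0, 1 is not an eigenvalue of K and ker(I - K) = {0}, so we are in the first case: for every y there is a unique x = (I - K)^(-1) y. Explicitly, by the Sherman–Morrison formula, (I - u v^T)^(-1) = I + u v^T/(1 - v·u), i.e. (I - K)^(-1) = I + K/(8).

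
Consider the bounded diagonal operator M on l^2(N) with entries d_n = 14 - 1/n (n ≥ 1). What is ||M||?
||M|| = 14

For a diagonal operator on l^2 with entries d_n, ||M|| = sup_n |d_n|. Here d_1 = 13, d_2 = 27/2, ..., and d_n = 14 - 1/n increases monotonically toward 14. All terms lie in [13, 14), so |d_n| = d_n and the supremum is the limit 14, which is not attained by any individual d_n. Hence ||M|| = 14.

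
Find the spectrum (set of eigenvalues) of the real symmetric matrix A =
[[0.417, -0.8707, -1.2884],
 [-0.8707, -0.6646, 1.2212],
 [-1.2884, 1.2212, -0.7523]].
sigma(A) ≈ {-2, -1, 2}

A is real symmetric, so its spectrum consists of real eigenvalues. Expanding the characteristic polynomial of the displayed matrix gives
  det(λ I - A) = p(λ) = λ^3 + (1)λ^2 + (-4)λ + (-4).
Solving p(λ) = 0 yields eigenvalues ≈ -2, -1, 2. (A is shown rounded to 4 decimals, so these recover the underlying integer eigenvalues to within that precision.)
Verification: the trace of A = -1 equals the sum of eigenvalues -1, and det(A) ≈ 4.0001 matches the eigenvalue product 4.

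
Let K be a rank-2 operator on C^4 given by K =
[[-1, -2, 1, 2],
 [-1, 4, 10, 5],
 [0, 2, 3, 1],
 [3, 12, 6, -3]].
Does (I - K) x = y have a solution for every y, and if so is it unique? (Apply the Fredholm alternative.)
(I - K) is invertible (det(I - K) = -109 ≠ 0), so for every y in C^4 the equation (I - K) x = y has a unique solution.

K has rank 2 and factors as K = U V^T = u1 v1^T + u2 v2^T with u1 = (1, 1, 0, -3), v1 = (-1, -2, 1, 2), u2 = (0, 3, 1, 3), v2 = (0, 2, 3, 1) (multiplying out reproduces the displayed K). The nonzero eigenvalues of U V^T coincide with those of the 2 x 2 matrix G = V^T U = [[v1·u1, v1·u2], [v2·u1, v2·u2]] = [[-9, 1], [-1, 12]], and by the Sylvester determinant identity det(I_4 - U V^T) = det(I_2 - V^T U) = det([[10, -1], [1, -11]]) = (10)(-11) - (-1)(1) = -109. (Direct check: I - K =
[[2, 2, -1, -2],
 [1, -3, -10, -5],
 [0, -2, -2, -1],
 [-3, -12, -6, 4]]
has determinant -109.) The finite-dimensional Fredholm alternative says: either (I - K) is invertible, or ker(I - K) ≠ {0} and then range(I - K) = ker((I - K)^*)^⊥, with dim ker(I - K) = dim ker((I - K)^*). Since det(I - K) ≠ 0, 1 is not an eigenvalue of K and ker(I - K) = {0}, so we are in the first case: for every y there is a unique x = (I - K)^(-1) y. (Explicitly, by the Woodbury identity, (I - U V^T)^(-1) = I + U (I_2 - G)^(-1) V^T.)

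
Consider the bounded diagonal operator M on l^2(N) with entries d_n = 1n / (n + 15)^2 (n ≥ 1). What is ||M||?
||M|| = 1/60 (attained at n = 15)

For M diagonal, ||M|| = sup_n |d_n|. Treat f(x) = 1x / (x + 15)^2 for real x > 0. By the quotient rule, f'(x) = 1(15 - x)/(x + 15)^3, which is positive for x < 15 and negative for x > 15. So f has a unique maximum at x = 15, and since 15 is a positive integer, the supremum over n ≥ 1 is attained at n = 15: d_15 = 1·15/(15 + 15)^2 = 1·15/900 = 1/60. Hence ||M|| = 1/60.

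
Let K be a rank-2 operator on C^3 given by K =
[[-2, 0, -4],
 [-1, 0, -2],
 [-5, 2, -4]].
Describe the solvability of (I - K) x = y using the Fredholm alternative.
(I - K) is invertible (det(I - K) = -1 ≠ 0), so for every y in C^3 the equation (I - K) x = y has a unique solution.

K has rank 2 and factors as K = U V^T = u1 v1^T + u2 v2^T with u1 = (-2, -1, -3), v1 = (2, -1, 1), u2 = (-2, -1, -1), v2 = (-1, 1, 1) (multiplying out reproduces the displayed K). The nonzero eigenvalues of U V^T coincide with those of the 2 x 2 matrix G = V^T U = [[v1·u1, v1·u2], [v2·u1, v2·u2]] = [[-6, -4], [-2, 0]], and by the Sylvester determinant identity det(I_3 - U V^T) = det(I_2 - V^T U) = det([[7, 4], [2, 1]]) = (7)(1) - (4)(2) = -1. (Direct check: I - K =
[[3, 0, 4],
 [1, 1, 2],
 [5, -2, 5]]
has determinant -1.) The finite-dimensional Fredholm alternative says: either (I - K) is invertible, or ker(I - K) ≠ {0} and then range(I - K) = ker((I - K)^*)^⊥, with dim ker(I - K) = dim ker((I - K)^*). Since det(I - K) ≠ 0, 1 is not an eigenvalue of K and ker(I - K) = {0}, so we are in the first case: for every y there is a unique x = (I - K)^(-1) y. (Explicitly, by the Woodbury identity, (I - U V^T)^(-1) = I + U (I_2 - G)^(-1) V^T.)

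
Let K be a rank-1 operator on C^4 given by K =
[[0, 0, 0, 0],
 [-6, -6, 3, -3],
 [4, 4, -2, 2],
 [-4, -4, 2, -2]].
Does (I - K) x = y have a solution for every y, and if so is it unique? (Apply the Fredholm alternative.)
(I - K) is invertible (det(I - K) = 11 ≠ 0), so for every y in C^4 the equation (I - K) x = y has a unique solution.

K has rank 1, so it is an outer product K = u v^T: every row of K is a multiple of one row vector. Reading off the entries, u = (0, 3, -2, 2) and v = (-2, -2, 1, -1) (row i of K equals u_i·v^T). A rank-one matrix u v^T satisfies K u = u (v·u) and kills the (3)-dimensional subspace v^⊥, so its characteristic polynomial is lambda^3 (lambda - v·u) with v·u = tr K = -10. Hence the eigenvalues of I - K are 1 (multiplicity 3) and 1 - (-10) = 11, so det(I - K) = 11. (Direct check: I - K =
[[1, 0, 0, 0],
 [6, 7, -3, 3],
 [-4, -4, 3, -2],
 [4, 4, -2, 3]]
has determinant 11.) The finite-dimensional Fredholm alternative says: either (I - K) is invertible, or ker(I - K) ≠ {0} and then range(I - K) = ker((I - K)^*)^⊥, with dim ker(I - K) = dim ker((I - K)^*). Since det(I - K) ≠ 0, 1 is not an eigenvalue of K and ker(I - K) = {0}, so we are in the first case: for every y there is a unique x = (I - K)^(-1) y. Explicitly, by the Sherman–Morrison formula, (I - u v^T)^(-1) = I + u v^T/(1 - v·u), i.e. (I - K)^(-1) = I + K/(11).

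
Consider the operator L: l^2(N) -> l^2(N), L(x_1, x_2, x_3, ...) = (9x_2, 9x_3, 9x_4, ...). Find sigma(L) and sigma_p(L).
sigma(L) = closed disk {z in C : |z| ≤ 9}; sigma_p(L) = open disk {z in C : |z| < 9}

Note L = 9·V where V is the unit left shift (V x)_k = x_{k+1}; so sigma(L) = 9·sigma(V) and ||L|| = 9||V||. ||L x||^2 = 81sum_{k≥2} |x_k|^2 ≤ 81||x||^2, with equality on {x : x_1 = 0}, so ||L|| = 9. For any lambda with |lambda| < 9, set r = lambda/9 (|r| < 1); the vector x = (1, r, r^2, ...) is in l^2 and satisfies L x = 9(r, r^2, ...) = lambda x, so lambda is an eigenvalue. On the boundary |lambda| = 9 the geometric series diverges, so no l^2 eigenvector exists, but these lambda lie in the approximate point spectrum. Hence sigma(L) is the closed disk of radius 9 and sigma_p(L) is the open disk.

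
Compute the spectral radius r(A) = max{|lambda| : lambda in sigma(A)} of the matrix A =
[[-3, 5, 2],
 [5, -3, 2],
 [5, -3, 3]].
r(A) = 8

The eigenvalues of A are the roots of its characteristic polynomial. With M = A (coefficients from the trace, the sum of principal 2x2 minors, and det A):
  p(λ) = det(λ I - M) = λ^3 + 3λ^2 - 38λ + 16.
By the rational root theorem any rational root is an integer divisor of 16. Testing λ = -8: p(-8) = -512 + 192 + 304 + 16 = 0, so λ = -8 is a root. Dividing out (λ + 8) leaves p(λ) = (λ + 8)(λ^2 - 5λ + 2). For λ^2 - 5λ + 2 the discriminant is 17. It is nonnegative but not a perfect square, so the roots are real and irrational: λ = (5 ± sqrt(17))/2 ≈ 4.5616, 0.4384.
Thus the eigenvalues (to 4 decimals) are 4.5616 (modulus 4.5616); 0.4384 (modulus 0.4384); -8 (modulus 8). The spectral radius is the largest modulus: r(A) = 8. (Cross-check: r(A) ≤ ||A||_2 ≈ 10.0261; equality holds whenever A is normal, though it can also hold for some non-normal A.)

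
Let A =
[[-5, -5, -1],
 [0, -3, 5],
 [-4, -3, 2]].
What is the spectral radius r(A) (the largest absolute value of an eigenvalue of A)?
r(A) ≈ 5.3952

The eigenvalues of A are the roots of its characteristic polynomial. With M = A (coefficients from the trace, the sum of principal 2x2 minors, and det A):
  p(λ) = det(λ I - M) = λ^3 + 6λ^2 + 10λ - 67.
No integer candidate from the rational root theorem (±divisors of 67) is a root, so the roots are irrational. The cubic discriminant is Δ = -136075 < 0, so there is one real root and a complex-conjugate pair. p(2) = -15 and p(3) = 44 have opposite signs, so a root lies in (2, 3); Newton's method refines it to λ ≈ 2.3017. Dividing out (λ - (2.3017)) leaves approximately λ^2 + 8.3017λ + 29.1084. For λ^2 + 8.3017λ + 29.1084 the discriminant is -47.5149. It is negative, so the remaining roots are the complex-conjugate pair λ ≈ -4.1509 ± 3.4466i. Their product equals the constant term, so |λ|^2 ≈ 29.1084 and |λ| ≈ 5.3952.
Thus the eigenvalues (to 4 decimals) are 2.3017 (modulus 2.3017); -4.1509 ± 3.4466i (modulus 5.3952). The spectral radius is the largest modulus: r(A) ≈ 5.3952. (Cross-check: r(A) ≤ ||A||_2 ≈ 9.0874; equality holds whenever A is normal, though it can also hold for some non-normal A.)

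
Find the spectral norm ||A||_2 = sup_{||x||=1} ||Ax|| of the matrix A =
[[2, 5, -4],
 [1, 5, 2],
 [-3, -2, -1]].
||A||_2 ≈ 8.0417 (= sqrt(largest eigenvalue of A^T A))

||A||_2 = sigma_max(A) = sqrt(lambda_max(A^T A)). Form the symmetric matrix M = A^T A =
[[14, 21, -3],
 [21, 54, -8],
 [-3, -8, 21]].
Its characteristic polynomial (trace, sum of principal 2x2 minors, determinant of M give the coefficients) is
  p(λ) = det(λ I - M) = λ^3 - 89λ^2 + 1670λ - 6241.
No integer candidate from the rational root theorem (±divisors of 6241) is a root, so the roots are irrational. The cubic discriminant is Δ = 1507323537 > 0, so there are three distinct real roots. p(4) = -921 and p(5) = 9 have opposite signs, so a root lies in (4, 5); Newton's method refines it to λ ≈ 4.9895. p(19) = 219 and p(20) = -441 have opposite signs, so a root lies in (19, 20); Newton's method refines it to λ ≈ 19.3423. p(64) = -1761 and p(65) = 909 have opposite signs, so a root lies in (64, 65); Newton's method refines it to λ ≈ 64.6682. Check (Vieta): the three roots sum to 89, matching tr M = 89.
So the eigenvalues of A^T A are ≈ 4.9895, 19.3423, 64.6682 (all ≥ 0, as they must be for A^T A). The largest is λ_max ≈ 64.6682, hence ||A||_2 = sqrt(λ_max) ≈ 8.0417.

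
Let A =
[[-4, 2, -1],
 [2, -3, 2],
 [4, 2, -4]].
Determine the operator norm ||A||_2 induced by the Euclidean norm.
||A||_2 ≈ 6.2884 (= sqrt(largest eigenvalue of A^T A))

||A||_2 = sigma_max(A) = sqrt(lambda_max(A^T A)). Form the symmetric matrix M = A^T A =
[[36, -6, -8],
 [-6, 17, -16],
 [-8, -16, 21]].
Its characteristic polynomial (trace, sum of principal 2x2 minors, determinant of M give the coefficients) is
  p(λ) = det(λ I - M) = λ^3 - 74λ^2 + 1369λ - 256.
No integer candidate from the rational root theorem (±divisors of 256) is a root, so the roots are irrational. The cubic discriminant is Δ = 50099200 > 0, so there are three distinct real roots. p(0) = -256 and p(1) = 1040 have opposite signs, so a root lies in (0, 1); Newton's method refines it to λ ≈ 0.1889. p(34) = 50 and p(35) = -116 have opposite signs, so a root lies in (34, 35); Newton's method refines it to λ ≈ 34.2667. p(39) = -100 and p(40) = 104 have opposite signs, so a root lies in (39, 40); Newton's method refines it to λ ≈ 39.5444. Check (Vieta): the three roots sum to 74, matching tr M = 74.
So the eigenvalues of A^T A are ≈ 0.1889, 34.2667, 39.5444 (all ≥ 0, as they must be for A^T A). The largest is λ_max ≈ 39.5444, hence ||A||_2 = sqrt(λ_max) ≈ 6.2884.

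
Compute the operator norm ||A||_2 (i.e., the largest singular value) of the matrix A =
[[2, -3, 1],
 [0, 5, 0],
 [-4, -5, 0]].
||A||_2 ≈ 7.9741 (= sqrt(largest eigenvalue of A^T A))

||A||_2 = sigma_max(A) = sqrt(lambda_max(A^T A)). Form the symmetric matrix M = A^T A =
[[20, 14, 2],
 [14, 59, -3],
 [2, -3, 1]].
Its characteristic polynomial (trace, sum of principal 2x2 minors, determinant of M give the coefficients) is
  p(λ) = det(λ I - M) = λ^3 - 80λ^2 + 1050λ - 400.
No integer candidate from the rational root theorem (±divisors of 400) is a root, so the roots are irrational. The cubic discriminant is Δ = 2206780000 > 0, so there are three distinct real roots. p(0) = -400 and p(1) = 571 have opposite signs, so a root lies in (0, 1); Newton's method refines it to λ ≈ 0.3926. p(16) = 16 and p(17) = -757 have opposite signs, so a root lies in (16, 17); Newton's method refines it to λ ≈ 16.0215. p(63) = -1723 and p(64) = 1264 have opposite signs, so a root lies in (63, 64); Newton's method refines it to λ ≈ 63.5858. Check (Vieta): the three roots sum to 80, matching tr M = 80.
So the eigenvalues of A^T A are ≈ 0.3926, 16.0215, 63.5858 (all ≥ 0, as they must be for A^T A). The largest is λ_max ≈ 63.5858, hence ||A||_2 = sqrt(λ_max) ≈ 7.9741.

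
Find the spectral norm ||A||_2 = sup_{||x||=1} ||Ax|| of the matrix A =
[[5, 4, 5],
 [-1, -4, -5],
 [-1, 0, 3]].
||A||_2 ≈ 10.2187 (= sqrt(largest eigenvalue of A^T A))

||A||_2 = sigma_max(A) = sqrt(lambda_max(A^T A)). Form the symmetric matrix M = A^T A =
[[27, 24, 27],
 [24, 32, 40],
 [27, 40, 59]].
Its characteristic polynomial (trace, sum of principal 2x2 minors, determinant of M give the coefficients) is
  p(λ) = det(λ I - M) = λ^3 - 118λ^2 + 1440λ - 2304.
No integer candidate from the rational root theorem (±divisors of 2304) is a root, so the roots are irrational. The cubic discriminant is Δ = 8690282496 > 0, so there are three distinct real roots. p(1) = -981 and p(2) = 112 have opposite signs, so a root lies in (1, 2); Newton's method refines it to λ ≈ 1.8872. p(11) = 589 and p(12) = -288 have opposite signs, so a root lies in (11, 12); Newton's method refines it to λ ≈ 11.6919. p(104) = -3968 and p(105) = 5571 have opposite signs, so a root lies in (104, 105); Newton's method refines it to λ ≈ 104.421. Check (Vieta): the three roots sum to 118, matching tr M = 118.
So the eigenvalues of A^T A are ≈ 1.8872, 11.6919, 104.421 (all ≥ 0, as they must be for A^T A). The largest is λ_max ≈ 104.421, hence ||A||_2 = sqrt(λ_max) ≈ 10.2187.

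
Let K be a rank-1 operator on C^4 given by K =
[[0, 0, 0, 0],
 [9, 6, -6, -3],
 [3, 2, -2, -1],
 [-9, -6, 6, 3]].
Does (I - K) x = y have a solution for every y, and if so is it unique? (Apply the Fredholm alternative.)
(I - K) is invertible (det(I - K) = -6 ≠ 0), so for every y in C^4 the equation (I - K) x = y has a unique solution.

K has rank 1, so it is an outer product K = u v^T: every row of K is a multiple of one row vector. Reading off the entries, u = (0, 3, 1, -3) and v = (3, 2, -2, -1) (row i of K equals u_i·v^T). A rank-one matrix u v^T satisfies K u = u (v·u) and kills the (3)-dimensional subspace v^⊥, so its characteristic polynomial is lambda^3 (lambda - v·u) with v·u = tr K = 7. Hence the eigenvalues of I - K are 1 (multiplicity 3) and 1 - (7) = -6, so det(I - K) = -6. (Direct check: I - K =
[[1, 0, 0, 0],
 [-9, -5, 6, 3],
 [-3, -2, 3, 1],
 [9, 6, -6, -2]]
has determinant -6.) The finite-dimensional Fredholm alternative says: either (I - K) is invertible, or ker(I - K) ≠ {0} and then range(I - K) = ker((I - K)^*)^⊥, with dim ker(I - K) = dim ker((I - K)^*). Since det(I - K) ≠ 0, 1 is not an eigenvalue of K and ker(I - K) = {0}, so we are in the first case: for every y there is a unique x = (I - K)^(-1) y. Explicitly, by the Sherman–Morrison formula, (I - u v^T)^(-1) = I + u v^T/(1 - v·u), i.e. (I - K)^(-1) = I + K/(-6).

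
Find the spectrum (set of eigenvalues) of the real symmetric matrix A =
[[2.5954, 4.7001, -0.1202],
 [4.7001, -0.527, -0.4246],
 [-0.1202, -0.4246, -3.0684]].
sigma(A) ≈ {-4, -3, 6}

A is real symmetric, so its spectrum consists of real eigenvalues. Expanding the characteristic polynomial of the displayed matrix gives
  det(λ I - A) = p(λ) = λ^3 + (1)λ^2 + (-30)λ + (-72).
Solving p(λ) = 0 yields eigenvalues ≈ -4, -3, 6. (A is shown rounded to 4 decimals, so these recover the underlying integer eigenvalues to within that precision.)
Verification: the trace of A = -1 equals the sum of eigenvalues -1, and det(A) ≈ 72.0002 matches the eigenvalue product 72.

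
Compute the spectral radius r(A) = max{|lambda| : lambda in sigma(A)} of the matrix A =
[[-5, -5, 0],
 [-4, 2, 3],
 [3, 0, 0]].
r(A) ≈ 7.6737

The eigenvalues of A are the roots of its characteristic polynomial. With M = A (coefficients from the trace, the sum of principal 2x2 minors, and det A):
  p(λ) = det(λ I - M) = λ^3 + 3λ^2 - 30λ + 45.
No integer candidate from the rational root theorem (±divisors of 45) is a root, so the roots are irrational. The cubic discriminant is Δ = -16335 < 0, so there is one real root and a complex-conjugate pair. p(-8) = -35 and p(-7) = 59 have opposite signs, so a root lies in (-8, -7); Newton's method refines it to λ ≈ -7.6737. Dividing out (λ - (-7.6737)) leaves approximately λ^2 - 4.6737λ + 5.8642. For λ^2 - 4.6737λ + 5.8642 the discriminant is -1.6136. It is negative, so the remaining roots are the complex-conjugate pair λ ≈ 2.3368 ± 0.6351i. Their product equals the constant term, so |λ|^2 ≈ 5.8642 and |λ| ≈ 2.4216.
Thus the eigenvalues (to 4 decimals) are -7.6737 (modulus 7.6737); 2.3368 ± 0.6351i (modulus 2.4216). The spectral radius is the largest modulus: r(A) ≈ 7.6737. (Cross-check: r(A) ≤ ||A||_2 ≈ 7.7881; equality holds whenever A is normal, though it can also hold for some non-normal A.)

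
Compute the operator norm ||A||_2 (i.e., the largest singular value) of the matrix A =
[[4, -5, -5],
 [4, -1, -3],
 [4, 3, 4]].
||A||_2 ≈ 9.6033 (= sqrt(largest eigenvalue of A^T A))

||A||_2 = sigma_max(A) = sqrt(lambda_max(A^T A)). Form the symmetric matrix M = A^T A =
[[48, -12, -16],
 [-12, 35, 40],
 [-16, 40, 50]].
Its characteristic polynomial (trace, sum of principal 2x2 minors, determinant of M give the coefficients) is
  p(λ) = det(λ I - M) = λ^3 - 133λ^2 + 3830λ - 6400.
No integer candidate from the rational root theorem (±divisors of 6400) is a root, so the roots are irrational. The cubic discriminant is Δ = 32098924900 > 0, so there are three distinct real roots. p(1) = -2702 and p(2) = 736 have opposite signs, so a root lies in (1, 2); Newton's method refines it to λ ≈ 1.7795. p(38) = 1960 and p(39) = -4 have opposite signs, so a root lies in (38, 39); Newton's method refines it to λ ≈ 38.998. p(92) = -1064 and p(93) = 3830 have opposite signs, so a root lies in (92, 93); Newton's method refines it to λ ≈ 92.2225. Check (Vieta): the three roots sum to 133, matching tr M = 133.
So the eigenvalues of A^T A are ≈ 1.7795, 38.998, 92.2225 (all ≥ 0, as they must be for A^T A). The largest is λ_max ≈ 92.2225, hence ||A||_2 = sqrt(λ_max) ≈ 9.6033.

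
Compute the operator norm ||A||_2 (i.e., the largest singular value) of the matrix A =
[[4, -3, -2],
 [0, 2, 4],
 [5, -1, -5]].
||A||_2 ≈ 9.2296 (= sqrt(largest eigenvalue of A^T A))

||A||_2 = sigma_max(A) = sqrt(lambda_max(A^T A)). Form the symmetric matrix M = A^T A =
[[41, -17, -33],
 [-17, 14, 19],
 [-33, 19, 45]].
Its characteristic polynomial (trace, sum of principal 2x2 minors, determinant of M give the coefficients) is
  p(λ) = det(λ I - M) = λ^3 - 100λ^2 + 1310λ - 4096.
No integer candidate from the rational root theorem (±divisors of 4096) is a root, so the roots are irrational. The cubic discriminant is Δ = 990019168 > 0, so there are three distinct real roots. p(4) = -392 and p(5) = 79 have opposite signs, so a root lies in (4, 5); Newton's method refines it to λ ≈ 4.8034. p(10) = 4 and p(11) = -455 have opposite signs, so a root lies in (10, 11); Newton's method refines it to λ ≈ 10.0102. p(85) = -1121 and p(86) = 5020 have opposite signs, so a root lies in (85, 86); Newton's method refines it to λ ≈ 85.1864. Check (Vieta): the three roots sum to 100, matching tr M = 100.
So the eigenvalues of A^T A are ≈ 4.8034, 10.0102, 85.1864 (all ≥ 0, as they must be for A^T A). The largest is λ_max ≈ 85.1864, hence ||A||_2 = sqrt(λ_max) ≈ 9.2296.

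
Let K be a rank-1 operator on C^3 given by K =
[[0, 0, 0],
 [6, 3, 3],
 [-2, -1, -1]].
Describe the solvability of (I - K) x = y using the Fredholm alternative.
(I - K) is invertible (det(I - K) = -1 ≠ 0), so for every y in C^3 the equation (I - K) x = y has a unique solution.

K has rank 1, so it is an outer product K = u v^T: every row of K is a multiple of one row vector. Reading off the entries, u = (0, 3, -1) and v = (2, 1, 1) (row i of K equals u_i·v^T). A rank-one matrix u v^T satisfies K u = u (v·u) and kills the (2)-dimensional subspace v^⊥, so its characteristic polynomial is lambda^2 (lambda - v·u) with v·u = tr K = 2. Hence the eigenvalues of I - K are 1 (multiplicity 2) and 1 - (2) = -1, so det(I - K) = -1. (Direct check: I - K =
[[1, 0, 0],
 [-6, -2, -3],
 [2, 1, 2]]
has determinant -1.) The finite-dimensional Fredholm alternative says: either (I - K) is invertible, or ker(I - K) ≠ {0} and then range(I - K) = ker((I - K)^*)^⊥, with dim ker(I - K) = dim ker((I - K)^*). Since det(I - K) ≠ 0, 1 is not an eigenvalue of K and ker(I - K) = {0}, so we are in the first case: for every y there is a unique x = (I - K)^(-1) y. Explicitly, by the Sherman–Morrison formula, (I - u v^T)^(-1) = I + u v^T/(1 - v·u), i.e. (I - K)^(-1) = I - K.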